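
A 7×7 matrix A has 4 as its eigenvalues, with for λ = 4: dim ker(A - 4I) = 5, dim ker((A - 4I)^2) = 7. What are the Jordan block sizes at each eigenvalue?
Jordan blocks: (4, 2), (4, 2), (4, 1), (4, 1), (4, 1)

λ = 4: successive nullity increments [5, 2] count blocks of size ≥ k; block sizes are [2, 2, 1, 1, 1].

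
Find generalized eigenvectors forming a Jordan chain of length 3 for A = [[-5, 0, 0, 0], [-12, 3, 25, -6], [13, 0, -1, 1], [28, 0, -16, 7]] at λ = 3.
We seek v_1 ∈ ker((A - 3I)^3) \ ker((A - 3I)^2), then set v_{i+1} = (A - 3I) v_i.

One such chain is v_1 = [[0, -2, 0, 1]]^T, v_2 = [[0, -6, 1, 4]]^T, v_3 = [[0, 1, 0, 0]]^T. Check: (A - 3I) v_3 = [[0, 0, 0, 0]]^T = 0.

v_1 = [[0, -2, 0, 1]]^T, v_2 = [[0, -6, 1, 4]]^T, v_3 = [[0, 1, 0, 0]]^T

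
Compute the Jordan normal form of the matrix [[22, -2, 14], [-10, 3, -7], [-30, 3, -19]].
The characteristic polynomial is det(xI - A) = (x - 2)^3, so the eigenvalues are 2 (algebraic multiplicity 3).

For λ = 2: rank(A - 2I) = 1, rank((A - 2I)^2) = 0. The eigenspace has dimension 3 - 1 = 2, so there are 2 Jordan blocks; the rank sequence gives block sizes [2, 1].

Assembling the blocks gives the Jordan form J above.

J = [[2, 1, 0], [0, 2, 0], [0, 0, 2]]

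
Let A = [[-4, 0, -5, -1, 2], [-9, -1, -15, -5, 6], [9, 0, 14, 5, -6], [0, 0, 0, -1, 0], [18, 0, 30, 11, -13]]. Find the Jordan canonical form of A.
The characteristic polynomial is det(xI - A) = (x + 1)^5, so the eigenvalues are -1 (algebraic multiplicity 5).

For λ = -1: rank(A + I) = 2, rank((A + I)^2) = 0. The eigenspace has dimension 5 - 2 = 3, so there are 3 Jordan blocks; the rank sequence gives block sizes [2, 2, 1].

Assembling the blocks gives the Jordan form J above.

J = [[-1, 1, 0, 0, 0], [0, -1, 0, 0, 0], [0, 0, -1, 1, 0], [0, 0, 0, -1, 0], [0, 0, 0, 0, -1]]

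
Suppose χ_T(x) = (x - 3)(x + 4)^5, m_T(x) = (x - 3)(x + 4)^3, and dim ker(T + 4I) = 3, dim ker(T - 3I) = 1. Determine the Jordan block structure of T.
λ = -4: algebraic multiplicity 5 (exponent in χ_T), largest block size 3 (exponent in m_T), 3 blocks (geometric multiplicity). These force block sizes [3, 1, 1].
λ = 3: algebraic multiplicity 1 (exponent in χ_T), largest block size 1 (exponent in m_T), 1 block (geometric multiplicity). This forces block sizes [1].

Jordan blocks: (-4, 3), (-4, 1), (-4, 1), (3, 1)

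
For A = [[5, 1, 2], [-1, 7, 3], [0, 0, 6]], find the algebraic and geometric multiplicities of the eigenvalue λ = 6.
algebraic multiplicity 3, geometric multiplicity 1

The characteristic polynomial is (x - 6)^3, so the factor x - 6 appears with exponent 3: the algebraic multiplicity is 3.

rank(A - 6I) = 2, so the eigenspace has dimension 3 - 2 = 1: the geometric multiplicity is 1.

Since 1 < 3, A is not diagonalizable.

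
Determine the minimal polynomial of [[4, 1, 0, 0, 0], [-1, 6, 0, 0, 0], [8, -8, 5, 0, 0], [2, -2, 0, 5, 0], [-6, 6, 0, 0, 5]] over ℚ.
m_A(x) = (x - 5)^2

The characteristic polynomial factors as (x - 5)^5. The minimal polynomial is ∏(x - λ)^{k_λ} where k_λ is the size of the largest Jordan block at λ.

For λ = 5: rank(A - 5I) = 1, and the largest Jordan block has size 2 (the smallest k with rank((A - 5I)^k) = rank((A - 5I)^(k+1))).

So m_A(x) = (x - 5)^2.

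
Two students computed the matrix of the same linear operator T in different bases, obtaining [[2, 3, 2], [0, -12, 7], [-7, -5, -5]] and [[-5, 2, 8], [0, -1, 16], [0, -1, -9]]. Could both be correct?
Both have characteristic polynomial (x + 5)^3, but the minimal polynomial of A is (x + 5)^3 while the minimal polynomial of B is (x + 5)^2. The minimal polynomial is a similarity invariant, so A and B are not similar.

No.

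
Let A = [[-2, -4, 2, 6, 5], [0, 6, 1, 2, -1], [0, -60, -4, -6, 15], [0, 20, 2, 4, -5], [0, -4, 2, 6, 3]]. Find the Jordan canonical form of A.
J = [[-2, 0, 0, 0, 0], [0, 2, 1, 0, 0], [0, 0, 2, 0, 0], [0, 0, 0, 2, 0], [0, 0, 0, 0, 3]]

The characteristic polynomial is det(xI - A) = (x - 3)(x - 2)^3(x + 2), so the eigenvalues are -2 (algebraic multiplicity 1), 2 (algebraic multiplicity 3), 3 (algebraic multiplicity 1).

For λ = -2: algebraic multiplicity 1 gives one 1×1 block.

For λ = 2: rank(A - 2I) = 3, rank((A - 2I)^2) = 2. The eigenspace has dimension 5 - 3 = 2, so there are 2 Jordan blocks; the rank sequence gives block sizes [2, 1].

For λ = 3: algebraic multiplicity 1 gives one 1×1 block.

Assembling the blocks gives the Jordan form J above.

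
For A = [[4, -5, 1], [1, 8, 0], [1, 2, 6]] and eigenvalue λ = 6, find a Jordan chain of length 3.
v_1 = [[0, 0, 1]]^T, v_2 = [[1, 0, 0]]^T, v_3 = [[-2, 1, 1]]^T

We seek v_1 ∈ ker((A - 6I)^3) \ ker((A - 6I)^2), then set v_{i+1} = (A - 6I) v_i.

One such chain is v_1 = [[0, 0, 1]]^T, v_2 = [[1, 0, 0]]^T, v_3 = [[-2, 1, 1]]^T. Check: (A - 6I) v_3 = [[0, 0, 0]]^T = 0.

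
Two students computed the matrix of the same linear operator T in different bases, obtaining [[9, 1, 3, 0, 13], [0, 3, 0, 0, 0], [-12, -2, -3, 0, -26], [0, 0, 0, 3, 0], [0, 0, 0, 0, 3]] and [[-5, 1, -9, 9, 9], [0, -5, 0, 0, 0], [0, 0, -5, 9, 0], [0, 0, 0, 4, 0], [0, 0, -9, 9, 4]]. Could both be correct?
No.

trace(A) = 15 but trace(B) = -7. The trace is a similarity invariant, so A and B are not similar.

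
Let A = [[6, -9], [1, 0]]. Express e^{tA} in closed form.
A has Jordan form J = [[3, 1], [0, 3]] with A = PJP^{-1}, so e^{tA} = P e^{tJ} P^{-1}.

For a Jordan block J_k(λ), e^{tJ_k(λ)} = e^{λt} · (I + tN + t^2 N^2/2! + ... + t^{k-1} N^{k-1}/(k-1)!) where N is the nilpotent superdiagonal part.

Assembling the blocks and conjugating back gives the entries of e^{tA} as shown above.

e^{tA} = [[(3*t + 1)*e^{3*t}, -9*t*e^{3*t}], [t*e^{3*t}, (1 - 3*t)*e^{3*t}]]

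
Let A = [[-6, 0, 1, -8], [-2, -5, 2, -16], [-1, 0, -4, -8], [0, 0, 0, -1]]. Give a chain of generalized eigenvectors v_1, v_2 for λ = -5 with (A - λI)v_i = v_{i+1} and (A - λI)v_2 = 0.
We seek v_1 ∈ ker((A + 5I)^2) \ ker(A + 5I), then set v_{i+1} = (A + 5I) v_i.

One such chain is v_1 = [[0, 4, 1, 0]]^T, v_2 = [[1, 2, 1, 0]]^T. Check: (A + 5I) v_2 = [[0, 0, 0, 0]]^T = 0.

v_1 = [[0, 4, 1, 0]]^T, v_2 = [[1, 2, 1, 0]]^T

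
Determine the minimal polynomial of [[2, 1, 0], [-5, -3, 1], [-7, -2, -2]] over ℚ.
The characteristic polynomial factors as (x + 1)^3. The minimal polynomial is ∏(x - λ)^{k_λ} where k_λ is the size of the largest Jordan block at λ.

For λ = -1: rank(A + I) = 2, and the largest Jordan block has size 3 (the smallest k with rank((A + I)^k) = rank((A + I)^(k+1))).

So m_A(x) = (x + 1)^3.

m_A(x) = (x + 1)^3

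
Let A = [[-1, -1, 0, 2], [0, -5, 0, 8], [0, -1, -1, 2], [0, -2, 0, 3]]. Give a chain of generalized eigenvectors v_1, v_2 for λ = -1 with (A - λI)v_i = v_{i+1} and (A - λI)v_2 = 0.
We seek v_1 ∈ ker((A + I)^2) \ ker(A + I), then set v_{i+1} = (A + I) v_i.

One such chain is v_1 = [[-1, -1, 0, -1]]^T, v_2 = [[-1, -4, -1, -2]]^T. Check: (A + I) v_2 = [[0, 0, 0, 0]]^T = 0.

v_1 = [[-1, -1, 0, -1]]^T, v_2 = [[-1, -4, -1, -2]]^T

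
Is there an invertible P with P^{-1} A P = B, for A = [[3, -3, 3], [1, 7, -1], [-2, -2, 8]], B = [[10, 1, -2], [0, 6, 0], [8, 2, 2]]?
Yes.

Two matrices over a field are similar if and only if they have the same invariant factors.

Both A and B have characteristic polynomial (x - 6)^3 and minimal polynomial (x - 6)^2. Computing further, both have invariant factors x - 6, (x - 6)^2. Hence A and B are similar.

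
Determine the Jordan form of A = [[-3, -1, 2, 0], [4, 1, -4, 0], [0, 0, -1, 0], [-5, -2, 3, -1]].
J = [[-1, 1, 0, 0], [0, -1, 1, 0], [0, 0, -1, 0], [0, 0, 0, -1]]

The characteristic polynomial is det(xI - A) = (x + 1)^4, so the eigenvalues are -1 (algebraic multiplicity 4).

For λ = -1: rank(A + I) = 2, rank((A + I)^2) = 1, rank((A + I)^3) = 0. The eigenspace has dimension 4 - 2 = 2, so there are 2 Jordan blocks; the rank sequence gives block sizes [3, 1].

Assembling the blocks gives the Jordan form J above.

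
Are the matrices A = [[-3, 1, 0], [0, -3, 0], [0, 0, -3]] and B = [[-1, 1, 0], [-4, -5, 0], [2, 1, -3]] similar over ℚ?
Two matrices over a field are similar if and only if they have the same invariant factors.

Both A and B have characteristic polynomial (x + 3)^3 and minimal polynomial (x + 3)^2. Computing further, both have invariant factors x + 3, (x + 3)^2. Hence A and B are similar.

Yes.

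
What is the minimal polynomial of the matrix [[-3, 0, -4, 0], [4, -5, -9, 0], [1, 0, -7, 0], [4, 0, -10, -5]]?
The characteristic polynomial factors as (x + 5)^4. The minimal polynomial is ∏(x - λ)^{k_λ} where k_λ is the size of the largest Jordan block at λ.

For λ = -5: rank(A + 5I) = 2, and the largest Jordan block has size 3 (the smallest k with rank((A + 5I)^k) = rank((A + 5I)^(k+1))).

So m_A(x) = (x + 5)^3.

m_A(x) = (x + 5)^3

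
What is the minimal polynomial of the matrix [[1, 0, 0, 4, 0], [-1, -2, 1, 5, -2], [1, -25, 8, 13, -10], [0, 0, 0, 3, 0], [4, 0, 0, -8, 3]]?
m_A(x) = (x - 3)^2(x - 1)

The characteristic polynomial factors as (x - 3)^4(x - 1). The minimal polynomial is ∏(x - λ)^{k_λ} where k_λ is the size of the largest Jordan block at λ.

For λ = 1: rank(A - I) = 4, and the largest Jordan block has size 1 (the smallest k with rank((A - I)^k) = rank((A - I)^(k+1))).
For λ = 3: rank(A - 3I) = 2, and the largest Jordan block has size 2 (the smallest k with rank((A - 3I)^k) = rank((A - 3I)^(k+1))).

So m_A(x) = (x - 3)^2(x - 1).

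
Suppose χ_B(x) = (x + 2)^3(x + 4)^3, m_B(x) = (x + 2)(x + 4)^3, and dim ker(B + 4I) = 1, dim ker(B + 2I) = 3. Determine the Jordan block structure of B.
Jordan blocks: (-4, 3), (-2, 1), (-2, 1), (-2, 1)

λ = -4: algebraic multiplicity 3 (exponent in χ_B), largest block size 3 (exponent in m_B), 1 block (geometric multiplicity). This forces block sizes [3].
λ = -2: algebraic multiplicity 3 (exponent in χ_B), largest block size 1 (exponent in m_B), 3 blocks (geometric multiplicity). These force block sizes [1, 1, 1].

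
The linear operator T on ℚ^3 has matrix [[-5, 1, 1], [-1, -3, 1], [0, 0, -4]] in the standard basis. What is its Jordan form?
The characteristic polynomial is det(xI - A) = (x + 4)^3, so the eigenvalues are -4 (algebraic multiplicity 3).

For λ = -4: rank(A + 4I) = 1, rank((A + 4I)^2) = 0. The eigenspace has dimension 3 - 1 = 2, so there are 2 Jordan blocks; the rank sequence gives block sizes [2, 1].

Assembling the blocks gives the Jordan form J above.

J = [[-4, 1, 0], [0, -4, 0], [0, 0, -4]]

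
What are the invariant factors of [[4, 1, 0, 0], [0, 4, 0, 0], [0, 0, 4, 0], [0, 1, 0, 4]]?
The Jordan structure of A has elementary divisors (x - 4)^2, (x - 4), (x - 4). Arranging the block sizes at each eigenvalue in decreasing order and taking row products gives the invariant factors.

Invariant factors (smallest first, each dividing the next): x - 4, x - 4, (x - 4)^2.

Check: the last factor (x - 4)^2 is the minimal polynomial, and the product (x - 4)^4 is the characteristic polynomial.

x - 4, x - 4, (x - 4)^2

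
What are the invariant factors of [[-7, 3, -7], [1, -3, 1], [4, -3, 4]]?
x(x + 3)^2

The Jordan structure of A has elementary divisors (x + 3)^2, x. Arranging the block sizes at each eigenvalue in decreasing order and taking row products gives the invariant factors.

Invariant factors (smallest first, each dividing the next): x(x + 3)^2.

Check: the last factor x(x + 3)^2 is the minimal polynomial, and the product x(x + 3)^2 is the characteristic polynomial.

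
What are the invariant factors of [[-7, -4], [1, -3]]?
(x + 5)^2

The Jordan structure of A has elementary divisors (x + 5)^2. Arranging the block sizes at each eigenvalue in decreasing order and taking row products gives the invariant factors.

Invariant factors (smallest first, each dividing the next): (x + 5)^2.

Check: the last factor (x + 5)^2 is the minimal polynomial, and the product (x + 5)^2 is the characteristic polynomial.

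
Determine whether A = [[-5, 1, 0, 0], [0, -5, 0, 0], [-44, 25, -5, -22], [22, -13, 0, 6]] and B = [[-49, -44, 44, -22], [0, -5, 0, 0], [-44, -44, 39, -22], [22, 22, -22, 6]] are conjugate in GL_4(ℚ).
No.

Both have characteristic polynomial (x - 6)(x + 5)^3, but the minimal polynomial of A is (x - 6)(x + 5)^2 while the minimal polynomial of B is (x - 6)(x + 5). The minimal polynomial is a similarity invariant, so A and B are not similar.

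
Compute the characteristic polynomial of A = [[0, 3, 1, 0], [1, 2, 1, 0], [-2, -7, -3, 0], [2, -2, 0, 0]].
χ_A(x) = x^3(x + 1)

xI - A = [[x, -3, -1, 0], [-1, x - 2, -1, 0], [2, 7, x + 3, 0], [-2, 2, 0, x]].

Expanding det(xI - A) along the first row:
det(xI - A) = + (x)·det([[x - 2, -1, 0], [7, x + 3, 0], [2, 0, x]]) - (-3)·det([[-1, -1, 0], [2, x + 3, 0], [-2, 0, x]]) + (-1)·det([[-1, x - 2, 0], [2, 7, 0], [-2, 2, x]]) - (0)·det([[-1, x - 2, -1], [2, 7, x + 3], [-2, 2, 0]]).

Evaluating gives χ_A(x) = x^4 + x^3 = x^3(x + 1).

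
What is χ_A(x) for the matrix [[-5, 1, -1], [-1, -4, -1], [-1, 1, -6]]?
χ_A(x) = (x + 5)^3

xI - A = [[x + 5, -1, 1], [1, x + 4, 1], [1, -1, x + 6]].

Expanding det(xI - A) along the first row:
det(xI - A) = + (x + 5)·det([[x + 4, 1], [-1, x + 6]]) - (-1)·det([[1, 1], [1, x + 6]]) + (1)·det([[1, x + 4], [1, -1]]).

Evaluating gives χ_A(x) = x^3 + 15x^2 + 75x + 125 = (x + 5)^3.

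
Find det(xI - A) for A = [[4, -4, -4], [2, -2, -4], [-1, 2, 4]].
χ_A(x) = (x - 2)^3

xI - A = [[x - 4, 4, 4], [-2, x + 2, 4], [1, -2, x - 4]].

Expanding det(xI - A) along the first row:
det(xI - A) = + (x - 4)·det([[x + 2, 4], [-2, x - 4]]) - (4)·det([[-2, 4], [1, x - 4]]) + (4)·det([[-2, x + 2], [1, -2]]).

Evaluating gives χ_A(x) = x^3 - 6x^2 + 12x - 8 = (x - 2)^3.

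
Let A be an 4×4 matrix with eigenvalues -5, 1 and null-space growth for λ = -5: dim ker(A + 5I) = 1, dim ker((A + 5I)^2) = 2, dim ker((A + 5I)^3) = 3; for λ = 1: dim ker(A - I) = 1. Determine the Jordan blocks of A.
Jordan blocks: (-5, 3), (1, 1)

λ = -5: successive nullity increments [1, 1, 1] count blocks of size ≥ k; block sizes are [3].
λ = 1: successive nullity increments [1] count blocks of size ≥ k; block sizes are [1].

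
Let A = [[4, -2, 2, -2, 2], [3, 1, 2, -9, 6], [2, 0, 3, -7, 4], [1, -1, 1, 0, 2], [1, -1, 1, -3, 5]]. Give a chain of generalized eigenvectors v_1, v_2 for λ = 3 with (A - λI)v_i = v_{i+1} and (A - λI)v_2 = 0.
v_1 = [[2, 0, -1, 1, 1]]^T, v_2 = [[0, 1, 1, 0, 0]]^T

We seek v_1 ∈ ker((A - 3I)^2) \ ker(A - 3I), then set v_{i+1} = (A - 3I) v_i.

One such chain is v_1 = [[2, 0, -1, 1, 1]]^T, v_2 = [[0, 1, 1, 0, 0]]^T. Check: (A - 3I) v_2 = [[0, 0, 0, 0, 0]]^T = 0.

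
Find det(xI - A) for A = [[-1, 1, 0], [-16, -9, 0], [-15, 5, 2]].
χ_A(x) = (x - 2)(x + 5)^2

xI - A = [[x + 1, -1, 0], [16, x + 9, 0], [15, -5, x - 2]].

Expanding det(xI - A) along the first row:
det(xI - A) = + (x + 1)·det([[x + 9, 0], [-5, x - 2]]) - (-1)·det([[16, 0], [15, x - 2]]) + (0)·det([[16, x + 9], [15, -5]]).

Evaluating gives χ_A(x) = x^3 + 8x^2 + 5x - 50 = (x - 2)(x + 5)^2.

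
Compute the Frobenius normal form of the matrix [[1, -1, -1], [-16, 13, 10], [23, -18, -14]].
The invariant factors of A (the non-unit diagonal entries of the Smith normal form of xI - A over ℚ[x]) are x^3 + 4x - 3, each dividing the next. The characteristic polynomial is their product, x^3 + 4x - 3.

The rational canonical form is the block-diagonal matrix of companion matrices C(f_i):
R = [[0, 0, 3], [1, 0, -4], [0, 1, 0]].

Note the characteristic polynomial does not split into linear factors over ℚ, so A has no Jordan form over ℚ; the rational canonical form exists over any field.

R = [[0, 0, 3], [1, 0, -4], [0, 1, 0]]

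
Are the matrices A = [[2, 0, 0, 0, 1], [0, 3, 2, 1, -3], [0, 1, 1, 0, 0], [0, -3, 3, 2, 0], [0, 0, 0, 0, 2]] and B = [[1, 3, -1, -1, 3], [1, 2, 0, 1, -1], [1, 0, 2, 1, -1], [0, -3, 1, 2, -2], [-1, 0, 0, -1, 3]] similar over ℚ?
Both have characteristic polynomial (x - 2)^5, but the minimal polynomial of A is (x - 2)^3 while the minimal polynomial of B is (x - 2)^2. The minimal polynomial is a similarity invariant, so A and B are not similar.

No.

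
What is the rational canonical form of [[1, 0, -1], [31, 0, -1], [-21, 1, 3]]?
R = [[0, 0, -30], [1, 0, 17], [0, 1, 4]]

The invariant factors of A (the non-unit diagonal entries of the Smith normal form of xI - A over ℚ[x]) are (x - 6)(x^2 + 2x - 5), each dividing the next. The characteristic polynomial is their product, (x - 6)(x^2 + 2x - 5).

The rational canonical form is the block-diagonal matrix of companion matrices C(f_i):
R = [[0, 0, -30], [1, 0, 17], [0, 1, 4]].

Note the characteristic polynomial does not split into linear factors over ℚ, so A has no Jordan form over ℚ; the rational canonical form exists over any field.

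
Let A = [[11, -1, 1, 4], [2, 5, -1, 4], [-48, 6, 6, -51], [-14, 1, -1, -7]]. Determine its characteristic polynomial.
xI - A = [[x - 11, 1, -1, -4], [-2, x - 5, 1, -4], [48, -6, x - 6, 51], [14, -1, 1, x + 7]].

Expanding det(xI - A) along the first row:
det(xI - A) = + (x - 11)·det([[x - 5, 1, -4], [-6, x - 6, 51], [-1, 1, x + 7]]) - (1)·det([[-2, 1, -4], [48, x - 6, 51], [14, 1, x + 7]]) + (-1)·det([[-2, x - 5, -4], [48, -6, 51], [14, -1, x + 7]]) - (-4)·det([[-2, x - 5, 1], [48, -6, x - 6], [14, -1, 1]]).

Evaluating gives χ_A(x) = x^4 - 15x^3 + 54x^2 + 108x - 648 = (x - 6)^3(x + 3).

χ_A(x) = (x - 6)^3(x + 3)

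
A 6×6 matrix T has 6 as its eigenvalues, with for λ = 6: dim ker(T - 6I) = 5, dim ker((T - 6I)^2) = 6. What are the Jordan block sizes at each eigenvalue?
λ = 6: successive nullity increments [5, 1] count blocks of size ≥ k; block sizes are [2, 1, 1, 1, 1].

Jordan blocks: (6, 2), (6, 1), (6, 1), (6, 1), (6, 1)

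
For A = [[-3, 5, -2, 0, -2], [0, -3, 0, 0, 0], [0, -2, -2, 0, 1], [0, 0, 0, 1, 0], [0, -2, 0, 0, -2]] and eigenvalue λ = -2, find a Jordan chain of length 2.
v_1 = [[-4, 0, 2, 0, 1]]^T, v_2 = [[-2, 0, 1, 0, 0]]^T

We seek v_1 ∈ ker((A + 2I)^2) \ ker(A + 2I), then set v_{i+1} = (A + 2I) v_i.

One such chain is v_1 = [[-4, 0, 2, 0, 1]]^T, v_2 = [[-2, 0, 1, 0, 0]]^T. Check: (A + 2I) v_2 = [[0, 0, 0, 0, 0]]^T = 0.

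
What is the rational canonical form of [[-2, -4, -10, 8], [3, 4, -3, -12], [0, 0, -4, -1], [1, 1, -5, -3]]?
R = [[0, 0, 0, 20], [1, 0, 0, -1], [0, 1, 0, -1], [0, 0, 1, -5]]

The invariant factors of A (the non-unit diagonal entries of the Smith normal form of xI - A over ℚ[x]) are (x + 5)(x^3 + x - 4), each dividing the next. The characteristic polynomial is their product, (x + 5)(x^3 + x - 4).

The rational canonical form is the block-diagonal matrix of companion matrices C(f_i):
R = [[0, 0, 0, 20], [1, 0, 0, -1], [0, 1, 0, -1], [0, 0, 1, -5]].

Note the characteristic polynomial does not split into linear factors over ℚ, so A has no Jordan form over ℚ; the rational canonical form exists over any field.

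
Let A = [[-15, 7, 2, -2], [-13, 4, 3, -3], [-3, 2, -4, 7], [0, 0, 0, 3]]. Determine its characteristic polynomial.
χ_A(x) = (x - 3)(x + 5)^3

xI - A = [[x + 15, -7, -2, 2], [13, x - 4, -3, 3], [3, -2, x + 4, -7], [0, 0, 0, x - 3]].

Expanding det(xI - A) along the first row:
det(xI - A) = + (x + 15)·det([[x - 4, -3, 3], [-2, x + 4, -7], [0, 0, x - 3]]) - (-7)·det([[13, -3, 3], [3, x + 4, -7], [0, 0, x - 3]]) + (-2)·det([[13, x - 4, 3], [3, -2, -7], [0, 0, x - 3]]) - (2)·det([[13, x - 4, -3], [3, -2, x + 4], [0, 0, 0]]).

Evaluating gives χ_A(x) = x^4 + 12x^3 + 30x^2 - 100x - 375 = (x - 3)(x + 5)^3.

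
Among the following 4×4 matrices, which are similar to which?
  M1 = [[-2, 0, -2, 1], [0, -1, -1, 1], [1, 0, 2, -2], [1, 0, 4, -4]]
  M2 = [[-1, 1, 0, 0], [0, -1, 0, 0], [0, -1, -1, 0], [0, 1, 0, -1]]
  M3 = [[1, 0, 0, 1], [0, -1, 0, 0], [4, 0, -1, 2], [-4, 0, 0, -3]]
Characteristic polynomials: χ_{M1} = (x + 1)^3(x + 2), χ_{M2} = (x + 1)^4, χ_{M3} = (x + 1)^4.

{M1}: invariant factors x + 1, (x + 1)^2(x + 2).

{M2, M3}: invariant factors x + 1, x + 1, (x + 1)^2.

Matrices are similar if and only if their invariant-factor lists agree; the partition into similarity classes is {M1}, {M2, M3}.

2 classes: {M1}, {M2, M3}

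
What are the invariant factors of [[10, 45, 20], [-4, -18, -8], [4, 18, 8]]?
x, x^2

The Jordan structure of A has elementary divisors x^2, x. Arranging the block sizes at each eigenvalue in decreasing order and taking row products gives the invariant factors.

Invariant factors (smallest first, each dividing the next): x, x^2.

Check: the last factor x^2 is the minimal polynomial, and the product x^3 is the characteristic polynomial.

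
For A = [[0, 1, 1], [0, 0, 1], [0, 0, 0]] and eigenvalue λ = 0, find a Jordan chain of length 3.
We seek v_1 ∈ ker(A^3) \ ker(A^2), then set v_{i+1} = A v_i.

One such chain is v_1 = [[3, -3, 1]]^T, v_2 = [[-2, 1, 0]]^T, v_3 = [[1, 0, 0]]^T. Check: A v_3 = [[0, 0, 0]]^T = 0.

v_1 = [[3, -3, 1]]^T, v_2 = [[-2, 1, 0]]^T, v_3 = [[1, 0, 0]]^T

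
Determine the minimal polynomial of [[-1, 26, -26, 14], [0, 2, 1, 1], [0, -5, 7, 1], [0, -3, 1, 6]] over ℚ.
The characteristic polynomial factors as (x - 5)^3(x + 1). The minimal polynomial is ∏(x - λ)^{k_λ} where k_λ is the size of the largest Jordan block at λ.

For λ = -1: rank(A + I) = 3, and the largest Jordan block has size 1 (the smallest k with rank((A + I)^k) = rank((A + I)^(k+1))).
For λ = 5: rank(A - 5I) = 3, and the largest Jordan block has size 3 (the smallest k with rank((A - 5I)^k) = rank((A - 5I)^(k+1))).

So m_A(x) = (x - 5)^3(x + 1).

m_A(x) = (x - 5)^3(x + 1)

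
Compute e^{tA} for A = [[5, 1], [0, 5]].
A has Jordan form J = [[5, 1], [0, 5]] with A = PJP^{-1}, so e^{tA} = P e^{tJ} P^{-1}.

For a Jordan block J_k(λ), e^{tJ_k(λ)} = e^{λt} · (I + tN + t^2 N^2/2! + ... + t^{k-1} N^{k-1}/(k-1)!) where N is the nilpotent superdiagonal part.

Assembling the blocks and conjugating back gives the entries of e^{tA} as shown above.

e^{tA} = [[e^{5*t}, t*e^{5*t}], [0, e^{5*t}]]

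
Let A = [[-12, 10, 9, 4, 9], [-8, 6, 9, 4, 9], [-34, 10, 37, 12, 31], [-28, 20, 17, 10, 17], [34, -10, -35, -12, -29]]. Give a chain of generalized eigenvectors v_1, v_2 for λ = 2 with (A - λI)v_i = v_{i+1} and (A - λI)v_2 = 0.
We seek v_1 ∈ ker((A - 2I)^2) \ ker(A - 2I), then set v_{i+1} = (A - 2I) v_i.

One such chain is v_1 = [[0, 0, -1, -2, 2]]^T, v_2 = [[1, 1, 3, 1, -3]]^T. Check: (A - 2I) v_2 = [[0, 0, 0, 0, 0]]^T = 0.

v_1 = [[0, 0, -1, -2, 2]]^T, v_2 = [[1, 1, 3, 1, -3]]^T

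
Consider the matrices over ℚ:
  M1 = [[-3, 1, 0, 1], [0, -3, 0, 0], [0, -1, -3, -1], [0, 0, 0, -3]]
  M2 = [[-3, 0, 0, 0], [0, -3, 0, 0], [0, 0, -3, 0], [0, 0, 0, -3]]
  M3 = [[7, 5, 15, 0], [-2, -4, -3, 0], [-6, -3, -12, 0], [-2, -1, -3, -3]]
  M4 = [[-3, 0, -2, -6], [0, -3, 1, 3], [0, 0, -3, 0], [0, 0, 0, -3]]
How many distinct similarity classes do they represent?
Characteristic polynomials: χ_{M1} = (x + 3)^4, χ_{M2} = (x + 3)^4, χ_{M3} = (x + 3)^4, χ_{M4} = (x + 3)^4.

{M1, M3, M4}: invariant factors x + 3, x + 3, (x + 3)^2.

{M2}: invariant factors x + 3, x + 3, x + 3, x + 3.

Matrices are similar if and only if their invariant-factor lists agree; the partition into similarity classes is {M1, M3, M4}, {M2}.

2 classes: {M1, M3, M4}, {M2}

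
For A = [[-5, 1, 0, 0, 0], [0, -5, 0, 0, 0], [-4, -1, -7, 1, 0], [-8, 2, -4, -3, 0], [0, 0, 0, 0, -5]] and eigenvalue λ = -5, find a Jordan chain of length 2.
v_1 = [[0, 1, 0, 0, 1]]^T, v_2 = [[1, 0, -1, 2, 0]]^T

We seek v_1 ∈ ker((A + 5I)^2) \ ker(A + 5I), then set v_{i+1} = (A + 5I) v_i.

One such chain is v_1 = [[0, 1, 0, 0, 1]]^T, v_2 = [[1, 0, -1, 2, 0]]^T. Check: (A + 5I) v_2 = [[0, 0, 0, 0, 0]]^T = 0.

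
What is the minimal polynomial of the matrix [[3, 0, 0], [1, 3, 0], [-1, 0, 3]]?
The characteristic polynomial factors as (x - 3)^3. The minimal polynomial is ∏(x - λ)^{k_λ} where k_λ is the size of the largest Jordan block at λ.

For λ = 3: rank(A - 3I) = 1, and the largest Jordan block has size 2 (the smallest k with rank((A - 3I)^k) = rank((A - 3I)^(k+1))).

So m_A(x) = (x - 3)^2.

m_A(x) = (x - 3)^2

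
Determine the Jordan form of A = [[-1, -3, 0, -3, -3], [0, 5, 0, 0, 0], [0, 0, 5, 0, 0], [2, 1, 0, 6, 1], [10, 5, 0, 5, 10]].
J = [[5, 1, 0, 0, 0], [0, 5, 0, 0, 0], [0, 0, 5, 0, 0], [0, 0, 0, 5, 0], [0, 0, 0, 0, 5]]

The characteristic polynomial is det(xI - A) = (x - 5)^5, so the eigenvalues are 5 (algebraic multiplicity 5).

For λ = 5: rank(A - 5I) = 1, rank((A - 5I)^2) = 0. The eigenspace has dimension 5 - 1 = 4, so there are 4 Jordan blocks; the rank sequence gives block sizes [2, 1, 1, 1].

Assembling the blocks gives the Jordan form J above.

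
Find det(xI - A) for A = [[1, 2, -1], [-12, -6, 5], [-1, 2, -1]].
χ_A(x) = (x + 2)^3

xI - A = [[x - 1, -2, 1], [12, x + 6, -5], [1, -2, x + 1]].

Expanding det(xI - A) along the first row:
det(xI - A) = + (x - 1)·det([[x + 6, -5], [-2, x + 1]]) - (-2)·det([[12, -5], [1, x + 1]]) + (1)·det([[12, x + 6], [1, -2]]).

Evaluating gives χ_A(x) = x^3 + 6x^2 + 12x + 8 = (x + 2)^3.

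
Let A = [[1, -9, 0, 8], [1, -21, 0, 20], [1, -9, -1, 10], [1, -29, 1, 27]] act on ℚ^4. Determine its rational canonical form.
R = [[0, 0, 0, -12], [1, 0, 0, 20], [0, 1, 0, -3], [0, 0, 1, 6]]

The invariant factors of A (the non-unit diagonal entries of the Smith normal form of xI - A over ℚ[x]) are (x - 6)(x^3 + 3x - 2), each dividing the next. The characteristic polynomial is their product, (x - 6)(x^3 + 3x - 2).

The rational canonical form is the block-diagonal matrix of companion matrices C(f_i):
R = [[0, 0, 0, -12], [1, 0, 0, 20], [0, 1, 0, -3], [0, 0, 1, 6]].

Note the characteristic polynomial does not split into linear factors over ℚ, so A has no Jordan form over ℚ; the rational canonical form exists over any field.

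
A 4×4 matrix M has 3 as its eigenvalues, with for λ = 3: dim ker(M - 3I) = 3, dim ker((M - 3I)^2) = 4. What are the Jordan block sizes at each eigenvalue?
Jordan blocks: (3, 2), (3, 1), (3, 1)

λ = 3: successive nullity increments [3, 1] count blocks of size ≥ k; block sizes are [2, 1, 1].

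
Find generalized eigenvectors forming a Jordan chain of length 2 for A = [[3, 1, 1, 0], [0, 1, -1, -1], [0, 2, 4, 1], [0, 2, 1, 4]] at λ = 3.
We seek v_1 ∈ ker((A - 3I)^2) \ ker(A - 3I), then set v_{i+1} = (A - 3I) v_i.

One such chain is v_1 = [[0, 1, 0, -2]]^T, v_2 = [[1, 0, 0, 0]]^T. Check: (A - 3I) v_2 = [[0, 0, 0, 0]]^T = 0.

v_1 = [[0, 1, 0, -2]]^T, v_2 = [[1, 0, 0, 0]]^T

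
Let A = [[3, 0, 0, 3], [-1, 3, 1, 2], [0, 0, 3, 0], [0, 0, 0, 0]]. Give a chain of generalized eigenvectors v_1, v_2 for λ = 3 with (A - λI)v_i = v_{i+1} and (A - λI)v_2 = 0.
v_1 = [[0, 2, 1, 0]]^T, v_2 = [[0, 1, 0, 0]]^T

We seek v_1 ∈ ker((A - 3I)^2) \ ker(A - 3I), then set v_{i+1} = (A - 3I) v_i.

One such chain is v_1 = [[0, 2, 1, 0]]^T, v_2 = [[0, 1, 0, 0]]^T. Check: (A - 3I) v_2 = [[0, 0, 0, 0]]^T = 0.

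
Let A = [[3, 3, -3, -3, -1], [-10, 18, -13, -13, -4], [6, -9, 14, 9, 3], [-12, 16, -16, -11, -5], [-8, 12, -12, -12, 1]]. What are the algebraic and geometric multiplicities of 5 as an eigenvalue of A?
The characteristic polynomial is (x - 5)^5, so the factor x - 5 appears with exponent 5: the algebraic multiplicity is 5.

rank(A - 5I) = 2, so the eigenspace has dimension 5 - 2 = 3: the geometric multiplicity is 3.

Since 3 < 5, A is not diagonalizable.

algebraic multiplicity 5, geometric multiplicity 3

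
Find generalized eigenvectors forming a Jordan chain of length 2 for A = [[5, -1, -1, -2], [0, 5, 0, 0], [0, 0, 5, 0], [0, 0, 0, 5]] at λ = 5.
We seek v_1 ∈ ker((A - 5I)^2) \ ker(A - 5I), then set v_{i+1} = (A - 5I) v_i.

One such chain is v_1 = [[-1, 1, 0, -1]]^T, v_2 = [[1, 0, 0, 0]]^T. Check: (A - 5I) v_2 = [[0, 0, 0, 0]]^T = 0.

v_1 = [[-1, 1, 0, -1]]^T, v_2 = [[1, 0, 0, 0]]^T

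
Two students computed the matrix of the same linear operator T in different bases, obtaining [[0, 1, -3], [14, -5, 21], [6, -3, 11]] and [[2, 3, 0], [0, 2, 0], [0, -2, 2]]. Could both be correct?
Two matrices over a field are similar if and only if they have the same invariant factors.

Both A and B have characteristic polynomial (x - 2)^3 and minimal polynomial (x - 2)^2. Computing further, both have invariant factors x - 2, (x - 2)^2. Hence A and B are similar.

Yes.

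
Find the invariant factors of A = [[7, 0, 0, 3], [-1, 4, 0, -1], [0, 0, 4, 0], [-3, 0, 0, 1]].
x - 4, x - 4, (x - 4)^2

The Jordan structure of A has elementary divisors (x - 4)^2, (x - 4), (x - 4). Arranging the block sizes at each eigenvalue in decreasing order and taking row products gives the invariant factors.

Invariant factors (smallest first, each dividing the next): x - 4, x - 4, (x - 4)^2.

Check: the last factor (x - 4)^2 is the minimal polynomial, and the product (x - 4)^4 is the characteristic polynomial.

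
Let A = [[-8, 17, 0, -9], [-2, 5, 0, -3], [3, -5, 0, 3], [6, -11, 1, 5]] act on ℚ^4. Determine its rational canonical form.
R = [[0, 0, 0, -6], [1, 0, 0, -3], [0, 1, 0, 3], [0, 0, 1, 2]]

The invariant factors of A (the non-unit diagonal entries of the Smith normal form of xI - A over ℚ[x]) are (x - 2)(x^3 - 3x - 3), each dividing the next. The characteristic polynomial is their product, (x - 2)(x^3 - 3x - 3).

The rational canonical form is the block-diagonal matrix of companion matrices C(f_i):
R = [[0, 0, 0, -6], [1, 0, 0, -3], [0, 1, 0, 3], [0, 0, 1, 2]].

Note the characteristic polynomial does not split into linear factors over ℚ, so A has no Jordan form over ℚ; the rational canonical form exists over any field.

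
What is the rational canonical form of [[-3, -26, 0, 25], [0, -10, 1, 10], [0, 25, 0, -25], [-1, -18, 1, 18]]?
R = [[0, 0, 0, -25], [1, 0, 0, 10], [0, 1, 0, -1], [0, 0, 1, 5]]

The invariant factors of A (the non-unit diagonal entries of the Smith normal form of xI - A over ℚ[x]) are (x - 5)(x^3 + x - 5), each dividing the next. The characteristic polynomial is their product, (x - 5)(x^3 + x - 5).

The rational canonical form is the block-diagonal matrix of companion matrices C(f_i):
R = [[0, 0, 0, -25], [1, 0, 0, 10], [0, 1, 0, -1], [0, 0, 1, 5]].

Note the characteristic polynomial does not split into linear factors over ℚ, so A has no Jordan form over ℚ; the rational canonical form exists over any field.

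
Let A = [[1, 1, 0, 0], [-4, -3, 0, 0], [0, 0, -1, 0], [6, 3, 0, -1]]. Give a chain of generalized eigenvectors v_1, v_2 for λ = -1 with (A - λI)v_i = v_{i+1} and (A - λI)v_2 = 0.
We seek v_1 ∈ ker((A + I)^2) \ ker(A + I), then set v_{i+1} = (A + I) v_i.

One such chain is v_1 = [[0, 1, 0, -2]]^T, v_2 = [[1, -2, 0, 3]]^T. Check: (A + I) v_2 = [[0, 0, 0, 0]]^T = 0.

v_1 = [[0, 1, 0, -2]]^T, v_2 = [[1, -2, 0, 3]]^T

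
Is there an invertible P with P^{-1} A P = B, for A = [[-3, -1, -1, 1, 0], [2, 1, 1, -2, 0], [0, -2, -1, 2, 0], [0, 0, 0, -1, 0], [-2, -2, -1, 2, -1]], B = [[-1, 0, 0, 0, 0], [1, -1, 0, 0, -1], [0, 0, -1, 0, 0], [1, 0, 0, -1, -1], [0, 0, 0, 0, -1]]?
No.

Both have characteristic polynomial (x + 1)^5, but the minimal polynomial of A is (x + 1)^3 while the minimal polynomial of B is (x + 1)^2. The minimal polynomial is a similarity invariant, so A and B are not similar.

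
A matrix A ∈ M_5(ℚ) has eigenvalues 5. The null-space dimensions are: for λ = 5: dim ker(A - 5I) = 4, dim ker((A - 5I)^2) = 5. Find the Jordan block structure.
λ = 5: successive nullity increments [4, 1] count blocks of size ≥ k; block sizes are [2, 1, 1, 1].

Jordan blocks: (5, 2), (5, 1), (5, 1), (5, 1)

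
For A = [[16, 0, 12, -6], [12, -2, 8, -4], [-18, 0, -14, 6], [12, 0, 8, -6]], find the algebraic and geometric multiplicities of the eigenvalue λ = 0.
algebraic multiplicity 1, geometric multiplicity 1

The characteristic polynomial is x(x + 2)^3, so the factor x appears with exponent 1: the algebraic multiplicity is 1.

rank(A) = 3, so the eigenspace has dimension 4 - 3 = 1: the geometric multiplicity is 1.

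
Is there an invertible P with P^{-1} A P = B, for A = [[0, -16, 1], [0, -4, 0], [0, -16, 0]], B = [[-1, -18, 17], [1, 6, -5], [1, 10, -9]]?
Yes.

Two matrices over a field are similar if and only if they have the same invariant factors.

Both A and B have characteristic polynomial x^2(x + 4) and minimal polynomial x^2(x + 4). Computing further, both have invariant factors x^2(x + 4). Hence A and B are similar.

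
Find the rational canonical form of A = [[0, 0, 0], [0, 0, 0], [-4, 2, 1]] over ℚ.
The invariant factors of A (the non-unit diagonal entries of the Smith normal form of xI - A over ℚ[x]) are x, x(x - 1), each dividing the next. The characteristic polynomial is their product, x^2(x - 1).

The rational canonical form is the block-diagonal matrix of companion matrices C(f_i):
R = [[0, 0, 0], [0, 0, 0], [0, 1, 1]].

R = [[0, 0, 0], [0, 0, 0], [0, 1, 1]]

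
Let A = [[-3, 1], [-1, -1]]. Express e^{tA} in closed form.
A has Jordan form J = [[-2, 1], [0, -2]] with A = PJP^{-1}, so e^{tA} = P e^{tJ} P^{-1}.

For a Jordan block J_k(λ), e^{tJ_k(λ)} = e^{λt} · (I + tN + t^2 N^2/2! + ... + t^{k-1} N^{k-1}/(k-1)!) where N is the nilpotent superdiagonal part.

Assembling the blocks and conjugating back gives the entries of e^{tA} as shown above.

e^{tA} = [[(1 - t)*e^{-2*t}, t*e^{-2*t}], [-t*e^{-2*t}, (t + 1)*e^{-2*t}]]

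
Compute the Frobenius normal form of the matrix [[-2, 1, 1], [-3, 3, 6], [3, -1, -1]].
The invariant factors of A (the non-unit diagonal entries of the Smith normal form of xI - A over ℚ[x]) are x^3 - x - 3, each dividing the next. The characteristic polynomial is their product, x^3 - x - 3.

The rational canonical form is the block-diagonal matrix of companion matrices C(f_i):
R = [[0, 0, 3], [1, 0, 1], [0, 1, 0]].

Note the characteristic polynomial does not split into linear factors over ℚ, so A has no Jordan form over ℚ; the rational canonical form exists over any field.

R = [[0, 0, 3], [1, 0, 1], [0, 1, 0]]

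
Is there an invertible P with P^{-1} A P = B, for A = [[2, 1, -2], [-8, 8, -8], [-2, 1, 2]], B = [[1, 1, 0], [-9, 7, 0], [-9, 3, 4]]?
Yes.

Two matrices over a field are similar if and only if they have the same invariant factors.

Both A and B have characteristic polynomial (x - 4)^3 and minimal polynomial (x - 4)^2. Computing further, both have invariant factors x - 4, (x - 4)^2. Hence A and B are similar.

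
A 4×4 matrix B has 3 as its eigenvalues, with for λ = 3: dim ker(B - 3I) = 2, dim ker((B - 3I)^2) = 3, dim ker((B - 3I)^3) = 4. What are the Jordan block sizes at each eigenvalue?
Jordan blocks: (3, 3), (3, 1)

λ = 3: successive nullity increments [2, 1, 1] count blocks of size ≥ k; block sizes are [3, 1].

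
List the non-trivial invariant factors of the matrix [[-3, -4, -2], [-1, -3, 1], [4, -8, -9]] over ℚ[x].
x + 5, (x + 5)^2

The Jordan structure of A has elementary divisors (x + 5)^2, (x + 5). Arranging the block sizes at each eigenvalue in decreasing order and taking row products gives the invariant factors.

Invariant factors (smallest first, each dividing the next): x + 5, (x + 5)^2.

Check: the last factor (x + 5)^2 is the minimal polynomial, and the product (x + 5)^3 is the characteristic polynomial.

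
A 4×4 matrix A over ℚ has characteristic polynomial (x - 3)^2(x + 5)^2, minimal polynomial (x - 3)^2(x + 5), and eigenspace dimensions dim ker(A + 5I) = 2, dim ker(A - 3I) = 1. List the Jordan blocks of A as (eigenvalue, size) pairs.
Jordan blocks: (-5, 1), (-5, 1), (3, 2)

λ = -5: algebraic multiplicity 2 (exponent in χ_A), largest block size 1 (exponent in m_A), 2 blocks (geometric multiplicity). These force block sizes [1, 1].
λ = 3: algebraic multiplicity 2 (exponent in χ_A), largest block size 2 (exponent in m_A), 1 block (geometric multiplicity). This forces block sizes [2].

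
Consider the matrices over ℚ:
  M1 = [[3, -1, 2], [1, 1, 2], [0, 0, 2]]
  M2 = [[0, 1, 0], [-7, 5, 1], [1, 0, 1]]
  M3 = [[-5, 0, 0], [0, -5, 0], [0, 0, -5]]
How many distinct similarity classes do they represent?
3 classes: {M1}, {M2}, {M3}

Characteristic polynomials: χ_{M1} = (x - 2)^3, χ_{M2} = (x - 2)^3, χ_{M3} = (x + 5)^3.

{M1}: invariant factors x - 2, (x - 2)^2.

{M2}: invariant factors (x - 2)^3.

{M3}: invariant factors x + 5, x + 5, x + 5.

Matrices are similar if and only if their invariant-factor lists agree; the partition into similarity classes is {M1}, {M2}, {M3}.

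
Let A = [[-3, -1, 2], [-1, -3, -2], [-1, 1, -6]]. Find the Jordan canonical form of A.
J = [[-4, 1, 0], [0, -4, 0], [0, 0, -4]]

The characteristic polynomial is det(xI - A) = (x + 4)^3, so the eigenvalues are -4 (algebraic multiplicity 3).

For λ = -4: rank(A + 4I) = 1, rank((A + 4I)^2) = 0. The eigenspace has dimension 3 - 1 = 2, so there are 2 Jordan blocks; the rank sequence gives block sizes [2, 1].

Assembling the blocks gives the Jordan form J above.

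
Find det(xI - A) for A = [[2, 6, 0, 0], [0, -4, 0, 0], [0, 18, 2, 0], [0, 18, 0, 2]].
χ_A(x) = (x - 2)^3(x + 4)

xI - A = [[x - 2, -6, 0, 0], [0, x + 4, 0, 0], [0, -18, x - 2, 0], [0, -18, 0, x - 2]].

Expanding det(xI - A) along the first row:
det(xI - A) = + (x - 2)·det([[x + 4, 0, 0], [-18, x - 2, 0], [-18, 0, x - 2]]) - (-6)·det([[0, 0, 0], [0, x - 2, 0], [0, 0, x - 2]]) + (0)·det([[0, x + 4, 0], [0, -18, 0], [0, -18, x - 2]]) - (0)·det([[0, x + 4, 0], [0, -18, x - 2], [0, -18, 0]]).

Evaluating gives χ_A(x) = x^4 - 2x^3 - 12x^2 + 40x - 32 = (x - 2)^3(x + 4).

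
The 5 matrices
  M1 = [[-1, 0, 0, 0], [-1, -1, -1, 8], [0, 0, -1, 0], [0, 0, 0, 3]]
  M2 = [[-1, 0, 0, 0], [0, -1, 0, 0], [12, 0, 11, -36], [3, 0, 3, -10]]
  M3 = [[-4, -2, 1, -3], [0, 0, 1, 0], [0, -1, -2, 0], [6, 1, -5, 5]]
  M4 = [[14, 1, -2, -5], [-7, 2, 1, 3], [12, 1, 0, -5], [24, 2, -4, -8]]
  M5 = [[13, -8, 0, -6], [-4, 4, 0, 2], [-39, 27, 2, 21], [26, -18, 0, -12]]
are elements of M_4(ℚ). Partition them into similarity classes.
5 classes: {M1}, {M2}, {M3}, {M4}, {M5}

Characteristic polynomials: χ_{M1} = (x - 3)(x + 1)^3, χ_{M2} = (x - 2)(x + 1)^3, χ_{M3} = (x - 2)(x + 1)^3, χ_{M4} = (x - 2)^4, χ_{M5} = (x - 2)^3(x - 1).

{M1}: invariant factors x + 1, (x - 3)(x + 1)^2.

{M2}: invariant factors x + 1, x + 1, (x - 2)(x + 1).

{M3}: invariant factors x + 1, (x - 2)(x + 1)^2.

{M4}: invariant factors x - 2, (x - 2)^3.

{M5}: invariant factors x - 2, (x - 2)^2(x - 1).

Matrices are similar if and only if their invariant-factor lists agree; the partition into similarity classes is {M1}, {M2}, {M3}, {M4}, {M5}.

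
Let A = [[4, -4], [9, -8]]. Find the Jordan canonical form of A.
The characteristic polynomial is det(xI - A) = (x + 2)^2, so the eigenvalues are -2 (algebraic multiplicity 2).

For λ = -2: rank(A + 2I) = 1, rank((A + 2I)^2) = 0. The eigenspace has dimension 2 - 1 = 1, so there is 1 Jordan block; the rank sequence gives block sizes [2].

Assembling the blocks gives the Jordan form J above.

J = [[-2, 1], [0, -2]]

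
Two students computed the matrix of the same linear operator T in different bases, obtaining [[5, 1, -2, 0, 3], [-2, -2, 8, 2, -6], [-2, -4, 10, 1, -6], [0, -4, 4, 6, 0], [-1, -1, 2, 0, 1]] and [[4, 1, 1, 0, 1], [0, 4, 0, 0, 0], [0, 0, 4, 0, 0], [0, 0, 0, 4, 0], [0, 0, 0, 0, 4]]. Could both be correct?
Both have characteristic polynomial (x - 4)^5 and minimal polynomial (x - 4)^2. But rank(A - 4I) = 2 for A while rank(B - 4I) = 1 for B, so the number of Jordan blocks at λ = 4 differs. A and B are not similar.

No.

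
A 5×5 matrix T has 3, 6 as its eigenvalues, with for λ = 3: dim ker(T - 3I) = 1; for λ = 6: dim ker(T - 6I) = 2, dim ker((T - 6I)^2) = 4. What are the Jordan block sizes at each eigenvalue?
Jordan blocks: (3, 1), (6, 2), (6, 2)

λ = 3: successive nullity increments [1] count blocks of size ≥ k; block sizes are [1].
λ = 6: successive nullity increments [2, 2] count blocks of size ≥ k; block sizes are [2, 2].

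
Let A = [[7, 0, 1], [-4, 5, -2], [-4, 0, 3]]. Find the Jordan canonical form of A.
The characteristic polynomial is det(xI - A) = (x - 5)^3, so the eigenvalues are 5 (algebraic multiplicity 3).

For λ = 5: rank(A - 5I) = 1, rank((A - 5I)^2) = 0. The eigenspace has dimension 3 - 1 = 2, so there are 2 Jordan blocks; the rank sequence gives block sizes [2, 1].

Assembling the blocks gives the Jordan form J above.

J = [[5, 1, 0], [0, 5, 0], [0, 0, 5]]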